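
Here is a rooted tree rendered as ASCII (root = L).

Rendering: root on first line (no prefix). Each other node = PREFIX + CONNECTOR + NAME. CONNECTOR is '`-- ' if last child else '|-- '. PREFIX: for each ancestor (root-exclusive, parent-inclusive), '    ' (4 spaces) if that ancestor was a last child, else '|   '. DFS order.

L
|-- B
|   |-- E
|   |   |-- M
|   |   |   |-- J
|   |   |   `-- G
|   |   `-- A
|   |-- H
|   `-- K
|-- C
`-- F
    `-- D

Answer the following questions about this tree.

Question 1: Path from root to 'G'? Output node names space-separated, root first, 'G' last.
Answer: L B E M G

Derivation:
Walk down from root: L -> B -> E -> M -> G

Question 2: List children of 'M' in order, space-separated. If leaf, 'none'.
Answer: J G

Derivation:
Node M's children (from adjacency): J, G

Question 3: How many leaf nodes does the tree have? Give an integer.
Leaves (nodes with no children): A, C, D, G, H, J, K

Answer: 7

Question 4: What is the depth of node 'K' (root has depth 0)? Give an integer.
Path from root to K: L -> B -> K
Depth = number of edges = 2

Answer: 2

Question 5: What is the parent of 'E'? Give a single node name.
Answer: B

Derivation:
Scan adjacency: E appears as child of B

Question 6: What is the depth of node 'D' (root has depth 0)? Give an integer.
Path from root to D: L -> F -> D
Depth = number of edges = 2

Answer: 2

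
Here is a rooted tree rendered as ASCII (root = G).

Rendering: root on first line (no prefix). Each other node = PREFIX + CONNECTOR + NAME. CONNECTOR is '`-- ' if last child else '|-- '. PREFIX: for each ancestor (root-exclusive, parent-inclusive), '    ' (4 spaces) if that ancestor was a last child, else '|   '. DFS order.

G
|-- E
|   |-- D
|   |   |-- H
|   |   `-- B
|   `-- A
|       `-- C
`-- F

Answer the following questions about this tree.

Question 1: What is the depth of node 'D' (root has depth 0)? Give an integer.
Answer: 2

Derivation:
Path from root to D: G -> E -> D
Depth = number of edges = 2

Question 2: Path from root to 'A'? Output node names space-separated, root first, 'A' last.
Walk down from root: G -> E -> A

Answer: G E A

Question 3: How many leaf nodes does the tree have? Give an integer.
Leaves (nodes with no children): B, C, F, H

Answer: 4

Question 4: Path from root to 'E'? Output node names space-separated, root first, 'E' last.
Answer: G E

Derivation:
Walk down from root: G -> E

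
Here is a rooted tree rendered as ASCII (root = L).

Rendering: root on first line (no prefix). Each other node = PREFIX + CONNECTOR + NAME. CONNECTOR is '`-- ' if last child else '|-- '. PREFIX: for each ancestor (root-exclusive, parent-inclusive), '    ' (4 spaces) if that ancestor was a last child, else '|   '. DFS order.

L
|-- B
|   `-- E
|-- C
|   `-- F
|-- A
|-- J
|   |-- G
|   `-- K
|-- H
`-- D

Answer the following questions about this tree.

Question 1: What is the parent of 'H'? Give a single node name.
Scan adjacency: H appears as child of L

Answer: L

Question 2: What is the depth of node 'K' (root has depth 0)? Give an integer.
Path from root to K: L -> J -> K
Depth = number of edges = 2

Answer: 2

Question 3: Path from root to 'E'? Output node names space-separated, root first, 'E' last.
Answer: L B E

Derivation:
Walk down from root: L -> B -> E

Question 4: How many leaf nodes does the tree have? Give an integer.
Answer: 7

Derivation:
Leaves (nodes with no children): A, D, E, F, G, H, K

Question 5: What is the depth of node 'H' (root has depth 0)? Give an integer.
Path from root to H: L -> H
Depth = number of edges = 1

Answer: 1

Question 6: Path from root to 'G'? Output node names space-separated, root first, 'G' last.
Walk down from root: L -> J -> G

Answer: L J G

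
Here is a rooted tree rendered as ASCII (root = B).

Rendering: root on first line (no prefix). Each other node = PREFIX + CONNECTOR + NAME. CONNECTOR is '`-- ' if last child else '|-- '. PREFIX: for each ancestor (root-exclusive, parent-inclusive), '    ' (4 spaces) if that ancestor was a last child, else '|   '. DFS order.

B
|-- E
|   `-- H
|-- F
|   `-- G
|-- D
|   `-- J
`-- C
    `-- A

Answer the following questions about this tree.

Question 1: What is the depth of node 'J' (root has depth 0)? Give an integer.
Path from root to J: B -> D -> J
Depth = number of edges = 2

Answer: 2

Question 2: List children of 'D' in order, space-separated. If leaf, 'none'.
Node D's children (from adjacency): J

Answer: J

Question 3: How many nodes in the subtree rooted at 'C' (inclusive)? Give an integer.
Subtree rooted at C contains: A, C
Count = 2

Answer: 2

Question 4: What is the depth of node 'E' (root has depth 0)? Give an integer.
Answer: 1

Derivation:
Path from root to E: B -> E
Depth = number of edges = 1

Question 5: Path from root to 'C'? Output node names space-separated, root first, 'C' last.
Walk down from root: B -> C

Answer: B C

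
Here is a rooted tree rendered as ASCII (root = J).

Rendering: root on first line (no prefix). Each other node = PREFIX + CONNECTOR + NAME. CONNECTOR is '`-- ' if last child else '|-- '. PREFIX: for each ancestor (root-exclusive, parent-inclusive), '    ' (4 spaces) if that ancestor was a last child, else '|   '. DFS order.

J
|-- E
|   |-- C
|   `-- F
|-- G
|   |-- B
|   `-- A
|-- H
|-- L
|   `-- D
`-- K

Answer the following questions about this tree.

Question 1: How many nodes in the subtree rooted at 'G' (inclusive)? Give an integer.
Subtree rooted at G contains: A, B, G
Count = 3

Answer: 3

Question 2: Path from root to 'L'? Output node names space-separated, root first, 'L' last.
Walk down from root: J -> L

Answer: J L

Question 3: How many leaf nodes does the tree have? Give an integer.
Leaves (nodes with no children): A, B, C, D, F, H, K

Answer: 7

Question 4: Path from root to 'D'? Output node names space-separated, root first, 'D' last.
Answer: J L D

Derivation:
Walk down from root: J -> L -> D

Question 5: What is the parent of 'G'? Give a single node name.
Answer: J

Derivation:
Scan adjacency: G appears as child of J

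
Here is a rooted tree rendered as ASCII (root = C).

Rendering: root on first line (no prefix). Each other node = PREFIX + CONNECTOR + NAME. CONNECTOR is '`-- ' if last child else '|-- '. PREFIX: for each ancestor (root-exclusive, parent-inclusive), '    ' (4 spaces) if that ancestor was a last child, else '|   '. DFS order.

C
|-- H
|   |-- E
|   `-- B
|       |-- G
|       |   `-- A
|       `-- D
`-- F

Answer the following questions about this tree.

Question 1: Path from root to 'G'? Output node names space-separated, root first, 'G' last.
Answer: C H B G

Derivation:
Walk down from root: C -> H -> B -> G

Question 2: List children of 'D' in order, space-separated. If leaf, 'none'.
Node D's children (from adjacency): (leaf)

Answer: none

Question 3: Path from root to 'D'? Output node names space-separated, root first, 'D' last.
Walk down from root: C -> H -> B -> D

Answer: C H B D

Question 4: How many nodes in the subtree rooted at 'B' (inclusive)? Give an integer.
Answer: 4

Derivation:
Subtree rooted at B contains: A, B, D, G
Count = 4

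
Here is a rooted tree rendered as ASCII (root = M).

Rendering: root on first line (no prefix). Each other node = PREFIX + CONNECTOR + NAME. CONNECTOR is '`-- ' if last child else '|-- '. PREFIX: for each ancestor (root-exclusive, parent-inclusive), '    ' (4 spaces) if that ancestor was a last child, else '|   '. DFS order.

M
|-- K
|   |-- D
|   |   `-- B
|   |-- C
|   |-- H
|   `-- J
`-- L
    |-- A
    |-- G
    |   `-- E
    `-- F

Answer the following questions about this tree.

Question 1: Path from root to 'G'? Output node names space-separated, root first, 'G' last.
Walk down from root: M -> L -> G

Answer: M L G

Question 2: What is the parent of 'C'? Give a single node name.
Answer: K

Derivation:
Scan adjacency: C appears as child of K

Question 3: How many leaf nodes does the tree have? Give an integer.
Leaves (nodes with no children): A, B, C, E, F, H, J

Answer: 7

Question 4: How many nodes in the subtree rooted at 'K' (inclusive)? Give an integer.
Subtree rooted at K contains: B, C, D, H, J, K
Count = 6

Answer: 6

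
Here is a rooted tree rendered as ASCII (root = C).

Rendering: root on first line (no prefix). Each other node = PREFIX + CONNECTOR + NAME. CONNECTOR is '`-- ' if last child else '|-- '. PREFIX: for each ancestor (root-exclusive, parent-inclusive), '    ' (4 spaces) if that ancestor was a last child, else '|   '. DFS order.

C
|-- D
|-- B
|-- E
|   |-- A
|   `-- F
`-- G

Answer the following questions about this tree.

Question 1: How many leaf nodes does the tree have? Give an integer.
Answer: 5

Derivation:
Leaves (nodes with no children): A, B, D, F, G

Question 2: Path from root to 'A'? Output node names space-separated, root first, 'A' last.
Walk down from root: C -> E -> A

Answer: C E A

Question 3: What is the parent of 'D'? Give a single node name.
Scan adjacency: D appears as child of C

Answer: C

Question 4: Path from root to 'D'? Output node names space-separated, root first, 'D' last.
Answer: C D

Derivation:
Walk down from root: C -> D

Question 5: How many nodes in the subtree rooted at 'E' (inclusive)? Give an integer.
Answer: 3

Derivation:
Subtree rooted at E contains: A, E, F
Count = 3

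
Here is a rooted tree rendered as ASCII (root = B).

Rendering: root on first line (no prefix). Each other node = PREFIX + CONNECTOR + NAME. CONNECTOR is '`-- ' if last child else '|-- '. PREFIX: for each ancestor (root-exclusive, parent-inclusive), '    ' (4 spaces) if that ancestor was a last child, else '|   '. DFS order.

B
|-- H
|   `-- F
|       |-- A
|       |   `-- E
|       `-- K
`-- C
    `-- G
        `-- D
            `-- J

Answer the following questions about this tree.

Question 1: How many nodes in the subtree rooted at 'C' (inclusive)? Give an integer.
Subtree rooted at C contains: C, D, G, J
Count = 4

Answer: 4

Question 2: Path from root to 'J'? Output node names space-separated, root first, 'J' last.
Answer: B C G D J

Derivation:
Walk down from root: B -> C -> G -> D -> J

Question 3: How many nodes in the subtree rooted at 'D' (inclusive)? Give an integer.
Subtree rooted at D contains: D, J
Count = 2

Answer: 2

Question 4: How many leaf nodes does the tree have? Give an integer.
Answer: 3

Derivation:
Leaves (nodes with no children): E, J, K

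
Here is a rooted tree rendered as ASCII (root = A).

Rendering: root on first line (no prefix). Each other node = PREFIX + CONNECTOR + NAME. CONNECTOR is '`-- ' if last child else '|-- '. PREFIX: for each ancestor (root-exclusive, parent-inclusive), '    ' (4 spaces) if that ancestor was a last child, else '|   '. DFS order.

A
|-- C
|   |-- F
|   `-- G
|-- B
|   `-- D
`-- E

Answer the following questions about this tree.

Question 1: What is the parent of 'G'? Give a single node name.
Scan adjacency: G appears as child of C

Answer: C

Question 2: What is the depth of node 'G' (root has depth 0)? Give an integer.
Path from root to G: A -> C -> G
Depth = number of edges = 2

Answer: 2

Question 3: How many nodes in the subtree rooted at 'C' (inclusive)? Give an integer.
Subtree rooted at C contains: C, F, G
Count = 3

Answer: 3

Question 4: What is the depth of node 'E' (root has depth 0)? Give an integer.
Answer: 1

Derivation:
Path from root to E: A -> E
Depth = number of edges = 1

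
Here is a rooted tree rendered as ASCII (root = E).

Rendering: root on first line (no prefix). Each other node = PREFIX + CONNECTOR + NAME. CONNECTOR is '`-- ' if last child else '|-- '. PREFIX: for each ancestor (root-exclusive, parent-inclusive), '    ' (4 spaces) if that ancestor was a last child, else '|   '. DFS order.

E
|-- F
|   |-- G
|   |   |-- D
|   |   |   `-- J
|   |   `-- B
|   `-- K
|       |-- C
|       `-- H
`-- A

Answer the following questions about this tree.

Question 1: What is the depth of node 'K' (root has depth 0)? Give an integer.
Path from root to K: E -> F -> K
Depth = number of edges = 2

Answer: 2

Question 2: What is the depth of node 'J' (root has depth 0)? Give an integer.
Path from root to J: E -> F -> G -> D -> J
Depth = number of edges = 4

Answer: 4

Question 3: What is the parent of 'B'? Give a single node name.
Scan adjacency: B appears as child of G

Answer: G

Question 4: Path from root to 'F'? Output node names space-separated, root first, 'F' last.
Walk down from root: E -> F

Answer: E F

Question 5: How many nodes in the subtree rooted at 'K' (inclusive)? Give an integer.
Subtree rooted at K contains: C, H, K
Count = 3

Answer: 3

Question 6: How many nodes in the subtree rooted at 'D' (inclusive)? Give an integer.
Answer: 2

Derivation:
Subtree rooted at D contains: D, J
Count = 2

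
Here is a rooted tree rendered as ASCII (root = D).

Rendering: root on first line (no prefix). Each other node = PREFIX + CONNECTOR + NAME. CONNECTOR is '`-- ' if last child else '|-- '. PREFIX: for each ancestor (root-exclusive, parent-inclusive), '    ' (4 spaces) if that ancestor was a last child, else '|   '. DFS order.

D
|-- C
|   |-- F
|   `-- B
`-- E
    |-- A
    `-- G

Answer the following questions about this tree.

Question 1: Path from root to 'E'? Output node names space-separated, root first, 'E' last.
Walk down from root: D -> E

Answer: D E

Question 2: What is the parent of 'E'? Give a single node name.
Answer: D

Derivation:
Scan adjacency: E appears as child of D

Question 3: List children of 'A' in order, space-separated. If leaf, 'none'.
Node A's children (from adjacency): (leaf)

Answer: none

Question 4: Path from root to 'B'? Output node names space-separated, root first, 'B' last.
Walk down from root: D -> C -> B

Answer: D C B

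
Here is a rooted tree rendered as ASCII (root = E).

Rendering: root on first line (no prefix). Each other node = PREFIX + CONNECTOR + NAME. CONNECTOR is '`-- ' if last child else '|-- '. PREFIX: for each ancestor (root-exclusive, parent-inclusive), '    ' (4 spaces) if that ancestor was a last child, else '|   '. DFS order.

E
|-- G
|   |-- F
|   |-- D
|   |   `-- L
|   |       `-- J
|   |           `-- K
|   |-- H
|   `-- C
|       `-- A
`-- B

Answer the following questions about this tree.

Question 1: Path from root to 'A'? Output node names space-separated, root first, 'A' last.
Answer: E G C A

Derivation:
Walk down from root: E -> G -> C -> A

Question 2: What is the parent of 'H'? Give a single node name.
Answer: G

Derivation:
Scan adjacency: H appears as child of G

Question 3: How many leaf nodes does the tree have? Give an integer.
Answer: 5

Derivation:
Leaves (nodes with no children): A, B, F, H, K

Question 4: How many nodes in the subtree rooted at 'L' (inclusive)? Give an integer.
Subtree rooted at L contains: J, K, L
Count = 3

Answer: 3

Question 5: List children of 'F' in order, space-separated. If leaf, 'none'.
Answer: none

Derivation:
Node F's children (from adjacency): (leaf)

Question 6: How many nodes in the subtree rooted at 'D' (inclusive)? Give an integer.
Subtree rooted at D contains: D, J, K, L
Count = 4

Answer: 4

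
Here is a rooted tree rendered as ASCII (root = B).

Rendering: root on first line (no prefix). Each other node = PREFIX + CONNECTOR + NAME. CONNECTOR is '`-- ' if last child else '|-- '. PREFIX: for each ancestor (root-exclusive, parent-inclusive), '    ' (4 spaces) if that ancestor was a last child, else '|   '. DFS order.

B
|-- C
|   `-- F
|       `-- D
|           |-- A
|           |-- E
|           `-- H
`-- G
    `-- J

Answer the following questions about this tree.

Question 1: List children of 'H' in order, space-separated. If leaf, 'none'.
Node H's children (from adjacency): (leaf)

Answer: none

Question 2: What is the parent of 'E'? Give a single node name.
Answer: D

Derivation:
Scan adjacency: E appears as child of D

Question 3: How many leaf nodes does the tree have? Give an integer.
Answer: 4

Derivation:
Leaves (nodes with no children): A, E, H, J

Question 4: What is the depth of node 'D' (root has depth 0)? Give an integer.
Path from root to D: B -> C -> F -> D
Depth = number of edges = 3

Answer: 3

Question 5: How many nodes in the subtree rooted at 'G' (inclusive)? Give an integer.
Subtree rooted at G contains: G, J
Count = 2

Answer: 2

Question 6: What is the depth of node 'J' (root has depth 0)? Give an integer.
Answer: 2

Derivation:
Path from root to J: B -> G -> J
Depth = number of edges = 2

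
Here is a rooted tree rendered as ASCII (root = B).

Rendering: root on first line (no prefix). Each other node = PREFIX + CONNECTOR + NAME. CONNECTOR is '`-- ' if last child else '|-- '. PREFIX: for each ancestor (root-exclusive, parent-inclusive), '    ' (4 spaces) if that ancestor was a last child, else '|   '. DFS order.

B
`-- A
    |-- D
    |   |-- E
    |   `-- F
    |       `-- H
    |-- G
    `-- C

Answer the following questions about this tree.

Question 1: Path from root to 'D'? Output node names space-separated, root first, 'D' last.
Walk down from root: B -> A -> D

Answer: B A D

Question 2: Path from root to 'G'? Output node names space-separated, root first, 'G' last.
Walk down from root: B -> A -> G

Answer: B A G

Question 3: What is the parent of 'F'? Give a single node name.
Scan adjacency: F appears as child of D

Answer: D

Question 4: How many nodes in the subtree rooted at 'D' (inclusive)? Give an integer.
Subtree rooted at D contains: D, E, F, H
Count = 4

Answer: 4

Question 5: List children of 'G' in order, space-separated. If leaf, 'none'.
Node G's children (from adjacency): (leaf)

Answer: none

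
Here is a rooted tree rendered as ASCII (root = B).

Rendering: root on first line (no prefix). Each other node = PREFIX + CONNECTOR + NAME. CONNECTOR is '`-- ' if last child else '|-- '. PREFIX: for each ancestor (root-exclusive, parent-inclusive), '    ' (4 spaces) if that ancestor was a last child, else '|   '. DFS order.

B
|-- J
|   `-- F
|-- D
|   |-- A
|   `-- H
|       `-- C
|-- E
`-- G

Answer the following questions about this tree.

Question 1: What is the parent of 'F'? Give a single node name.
Scan adjacency: F appears as child of J

Answer: J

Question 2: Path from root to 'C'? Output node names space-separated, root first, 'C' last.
Walk down from root: B -> D -> H -> C

Answer: B D H C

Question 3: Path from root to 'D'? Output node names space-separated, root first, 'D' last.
Walk down from root: B -> D

Answer: B D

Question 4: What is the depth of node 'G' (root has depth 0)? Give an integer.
Path from root to G: B -> G
Depth = number of edges = 1

Answer: 1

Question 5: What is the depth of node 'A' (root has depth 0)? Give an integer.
Path from root to A: B -> D -> A
Depth = number of edges = 2

Answer: 2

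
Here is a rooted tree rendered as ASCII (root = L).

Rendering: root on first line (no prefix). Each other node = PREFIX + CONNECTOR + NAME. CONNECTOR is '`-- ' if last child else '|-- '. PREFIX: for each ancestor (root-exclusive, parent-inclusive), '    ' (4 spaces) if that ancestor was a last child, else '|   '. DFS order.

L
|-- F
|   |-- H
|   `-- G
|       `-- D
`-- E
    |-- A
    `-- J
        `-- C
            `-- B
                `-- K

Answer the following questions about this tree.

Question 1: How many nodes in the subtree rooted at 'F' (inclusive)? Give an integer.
Subtree rooted at F contains: D, F, G, H
Count = 4

Answer: 4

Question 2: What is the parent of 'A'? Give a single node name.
Answer: E

Derivation:
Scan adjacency: A appears as child of E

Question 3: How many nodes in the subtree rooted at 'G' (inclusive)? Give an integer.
Answer: 2

Derivation:
Subtree rooted at G contains: D, G
Count = 2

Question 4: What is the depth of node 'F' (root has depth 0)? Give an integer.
Answer: 1

Derivation:
Path from root to F: L -> F
Depth = number of edges = 1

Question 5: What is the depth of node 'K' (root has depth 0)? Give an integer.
Answer: 5

Derivation:
Path from root to K: L -> E -> J -> C -> B -> K
Depth = number of edges = 5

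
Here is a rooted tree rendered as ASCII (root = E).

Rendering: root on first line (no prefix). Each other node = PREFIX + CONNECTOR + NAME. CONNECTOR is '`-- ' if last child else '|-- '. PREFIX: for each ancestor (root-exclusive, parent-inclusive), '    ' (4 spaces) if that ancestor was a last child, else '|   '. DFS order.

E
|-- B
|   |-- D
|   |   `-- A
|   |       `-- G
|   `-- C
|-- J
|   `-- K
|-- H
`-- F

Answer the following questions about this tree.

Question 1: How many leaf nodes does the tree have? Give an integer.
Answer: 5

Derivation:
Leaves (nodes with no children): C, F, G, H, K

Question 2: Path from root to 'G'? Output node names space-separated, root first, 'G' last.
Walk down from root: E -> B -> D -> A -> G

Answer: E B D A G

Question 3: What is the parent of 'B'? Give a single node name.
Answer: E

Derivation:
Scan adjacency: B appears as child of E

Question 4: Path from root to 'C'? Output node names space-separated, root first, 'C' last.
Walk down from root: E -> B -> C

Answer: E B C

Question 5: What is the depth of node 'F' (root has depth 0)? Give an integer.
Path from root to F: E -> F
Depth = number of edges = 1

Answer: 1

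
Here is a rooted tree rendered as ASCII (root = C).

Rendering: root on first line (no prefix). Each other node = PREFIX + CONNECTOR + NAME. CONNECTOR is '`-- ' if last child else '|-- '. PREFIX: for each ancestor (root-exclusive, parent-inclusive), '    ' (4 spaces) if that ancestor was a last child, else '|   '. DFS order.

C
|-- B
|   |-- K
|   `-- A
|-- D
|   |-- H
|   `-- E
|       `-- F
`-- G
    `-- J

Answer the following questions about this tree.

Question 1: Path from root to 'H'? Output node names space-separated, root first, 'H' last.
Answer: C D H

Derivation:
Walk down from root: C -> D -> H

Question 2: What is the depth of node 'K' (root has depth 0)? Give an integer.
Path from root to K: C -> B -> K
Depth = number of edges = 2

Answer: 2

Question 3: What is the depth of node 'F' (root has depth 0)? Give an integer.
Answer: 3

Derivation:
Path from root to F: C -> D -> E -> F
Depth = number of edges = 3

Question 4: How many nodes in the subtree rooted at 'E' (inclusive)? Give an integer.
Answer: 2

Derivation:
Subtree rooted at E contains: E, F
Count = 2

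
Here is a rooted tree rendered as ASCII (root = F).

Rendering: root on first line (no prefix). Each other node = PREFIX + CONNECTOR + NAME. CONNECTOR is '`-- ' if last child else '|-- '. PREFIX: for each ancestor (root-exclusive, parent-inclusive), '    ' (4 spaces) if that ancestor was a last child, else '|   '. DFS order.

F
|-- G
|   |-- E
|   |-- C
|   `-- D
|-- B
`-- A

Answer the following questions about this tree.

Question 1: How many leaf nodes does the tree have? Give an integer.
Leaves (nodes with no children): A, B, C, D, E

Answer: 5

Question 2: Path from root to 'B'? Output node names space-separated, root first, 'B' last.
Answer: F B

Derivation:
Walk down from root: F -> B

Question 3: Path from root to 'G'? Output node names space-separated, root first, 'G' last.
Walk down from root: F -> G

Answer: F G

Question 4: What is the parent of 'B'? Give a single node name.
Scan adjacency: B appears as child of F

Answer: F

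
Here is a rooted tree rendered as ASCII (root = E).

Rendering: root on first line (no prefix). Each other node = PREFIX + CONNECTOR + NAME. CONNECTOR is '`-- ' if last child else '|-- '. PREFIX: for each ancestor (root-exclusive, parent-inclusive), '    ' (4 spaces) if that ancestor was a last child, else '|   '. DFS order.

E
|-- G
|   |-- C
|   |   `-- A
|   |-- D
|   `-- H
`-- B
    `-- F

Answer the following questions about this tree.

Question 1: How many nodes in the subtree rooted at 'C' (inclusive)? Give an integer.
Subtree rooted at C contains: A, C
Count = 2

Answer: 2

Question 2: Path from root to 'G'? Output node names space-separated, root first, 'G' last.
Answer: E G

Derivation:
Walk down from root: E -> G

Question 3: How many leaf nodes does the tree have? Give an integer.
Answer: 4

Derivation:
Leaves (nodes with no children): A, D, F, H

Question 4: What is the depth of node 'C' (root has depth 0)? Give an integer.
Answer: 2

Derivation:
Path from root to C: E -> G -> C
Depth = number of edges = 2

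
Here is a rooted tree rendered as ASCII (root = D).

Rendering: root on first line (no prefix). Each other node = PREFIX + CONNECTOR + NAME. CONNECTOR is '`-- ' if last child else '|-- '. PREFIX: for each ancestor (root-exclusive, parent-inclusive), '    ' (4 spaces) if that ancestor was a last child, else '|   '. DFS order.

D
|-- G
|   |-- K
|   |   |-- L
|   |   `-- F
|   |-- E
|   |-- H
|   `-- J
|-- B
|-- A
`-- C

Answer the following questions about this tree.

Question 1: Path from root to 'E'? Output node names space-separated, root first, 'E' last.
Walk down from root: D -> G -> E

Answer: D G E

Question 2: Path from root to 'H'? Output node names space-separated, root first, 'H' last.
Answer: D G H

Derivation:
Walk down from root: D -> G -> H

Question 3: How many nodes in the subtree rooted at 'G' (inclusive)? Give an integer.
Subtree rooted at G contains: E, F, G, H, J, K, L
Count = 7

Answer: 7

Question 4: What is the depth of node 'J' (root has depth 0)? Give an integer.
Answer: 2

Derivation:
Path from root to J: D -> G -> J
Depth = number of edges = 2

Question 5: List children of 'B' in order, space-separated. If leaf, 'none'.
Node B's children (from adjacency): (leaf)

Answer: none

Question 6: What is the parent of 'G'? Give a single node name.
Answer: D

Derivation:
Scan adjacency: G appears as child of D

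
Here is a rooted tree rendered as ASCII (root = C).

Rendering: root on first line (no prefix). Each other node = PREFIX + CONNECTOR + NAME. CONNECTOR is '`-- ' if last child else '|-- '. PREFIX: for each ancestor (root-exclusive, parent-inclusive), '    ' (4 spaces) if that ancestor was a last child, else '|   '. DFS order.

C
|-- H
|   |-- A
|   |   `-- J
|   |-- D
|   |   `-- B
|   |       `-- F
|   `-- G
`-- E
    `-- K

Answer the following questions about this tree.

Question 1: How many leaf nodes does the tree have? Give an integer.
Leaves (nodes with no children): F, G, J, K

Answer: 4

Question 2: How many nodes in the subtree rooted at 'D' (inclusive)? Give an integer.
Subtree rooted at D contains: B, D, F
Count = 3

Answer: 3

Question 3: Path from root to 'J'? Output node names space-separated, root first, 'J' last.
Walk down from root: C -> H -> A -> J

Answer: C H A J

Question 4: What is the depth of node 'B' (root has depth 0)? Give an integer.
Path from root to B: C -> H -> D -> B
Depth = number of edges = 3

Answer: 3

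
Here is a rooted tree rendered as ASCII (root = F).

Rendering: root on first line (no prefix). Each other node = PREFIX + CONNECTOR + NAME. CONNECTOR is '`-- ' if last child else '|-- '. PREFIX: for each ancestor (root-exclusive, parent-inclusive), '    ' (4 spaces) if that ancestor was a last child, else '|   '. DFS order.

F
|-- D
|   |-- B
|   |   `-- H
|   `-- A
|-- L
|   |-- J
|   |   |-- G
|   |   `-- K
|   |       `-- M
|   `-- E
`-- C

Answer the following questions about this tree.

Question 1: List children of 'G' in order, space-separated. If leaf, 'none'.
Answer: none

Derivation:
Node G's children (from adjacency): (leaf)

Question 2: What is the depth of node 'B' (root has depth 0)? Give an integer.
Answer: 2

Derivation:
Path from root to B: F -> D -> B
Depth = number of edges = 2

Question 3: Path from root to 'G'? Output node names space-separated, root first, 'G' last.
Answer: F L J G

Derivation:
Walk down from root: F -> L -> J -> G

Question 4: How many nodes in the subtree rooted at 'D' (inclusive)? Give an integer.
Answer: 4

Derivation:
Subtree rooted at D contains: A, B, D, H
Count = 4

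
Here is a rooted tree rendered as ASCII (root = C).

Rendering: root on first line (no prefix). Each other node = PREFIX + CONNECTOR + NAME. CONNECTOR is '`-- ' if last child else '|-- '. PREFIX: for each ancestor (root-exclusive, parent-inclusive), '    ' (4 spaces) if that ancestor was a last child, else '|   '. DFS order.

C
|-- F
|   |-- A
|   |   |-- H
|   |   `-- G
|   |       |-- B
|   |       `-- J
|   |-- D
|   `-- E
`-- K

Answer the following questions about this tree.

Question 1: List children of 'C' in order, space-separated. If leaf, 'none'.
Node C's children (from adjacency): F, K

Answer: F K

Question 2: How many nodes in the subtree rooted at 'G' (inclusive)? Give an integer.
Subtree rooted at G contains: B, G, J
Count = 3

Answer: 3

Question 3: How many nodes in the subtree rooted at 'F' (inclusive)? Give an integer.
Subtree rooted at F contains: A, B, D, E, F, G, H, J
Count = 8

Answer: 8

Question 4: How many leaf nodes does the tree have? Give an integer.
Leaves (nodes with no children): B, D, E, H, J, K

Answer: 6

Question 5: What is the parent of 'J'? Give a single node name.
Answer: G

Derivation:
Scan adjacency: J appears as child of G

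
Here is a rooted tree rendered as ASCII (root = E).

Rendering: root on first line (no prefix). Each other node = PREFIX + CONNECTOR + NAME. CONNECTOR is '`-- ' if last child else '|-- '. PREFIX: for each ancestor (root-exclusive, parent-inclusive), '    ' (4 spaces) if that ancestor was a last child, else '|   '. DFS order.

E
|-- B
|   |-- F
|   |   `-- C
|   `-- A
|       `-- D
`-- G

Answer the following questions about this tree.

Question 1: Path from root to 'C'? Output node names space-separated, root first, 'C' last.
Walk down from root: E -> B -> F -> C

Answer: E B F C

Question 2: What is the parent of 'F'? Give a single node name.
Scan adjacency: F appears as child of B

Answer: B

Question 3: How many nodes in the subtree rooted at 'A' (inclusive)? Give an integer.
Subtree rooted at A contains: A, D
Count = 2

Answer: 2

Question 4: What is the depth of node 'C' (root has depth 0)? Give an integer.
Answer: 3

Derivation:
Path from root to C: E -> B -> F -> C
Depth = number of edges = 3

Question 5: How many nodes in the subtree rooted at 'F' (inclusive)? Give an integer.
Answer: 2

Derivation:
Subtree rooted at F contains: C, F
Count = 2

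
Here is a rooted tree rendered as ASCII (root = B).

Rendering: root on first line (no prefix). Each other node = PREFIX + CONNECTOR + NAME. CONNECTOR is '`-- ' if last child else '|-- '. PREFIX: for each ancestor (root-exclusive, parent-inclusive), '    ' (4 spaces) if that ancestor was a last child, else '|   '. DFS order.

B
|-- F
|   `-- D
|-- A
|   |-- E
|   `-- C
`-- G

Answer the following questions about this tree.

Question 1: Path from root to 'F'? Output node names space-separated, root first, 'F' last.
Walk down from root: B -> F

Answer: B F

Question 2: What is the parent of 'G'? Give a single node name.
Answer: B

Derivation:
Scan adjacency: G appears as child of B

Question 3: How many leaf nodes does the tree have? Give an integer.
Answer: 4

Derivation:
Leaves (nodes with no children): C, D, E, G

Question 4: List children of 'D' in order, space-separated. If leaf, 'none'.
Answer: none

Derivation:
Node D's children (from adjacency): (leaf)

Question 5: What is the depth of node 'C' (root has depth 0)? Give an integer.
Answer: 2

Derivation:
Path from root to C: B -> A -> C
Depth = number of edges = 2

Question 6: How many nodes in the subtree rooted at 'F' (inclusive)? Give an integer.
Answer: 2

Derivation:
Subtree rooted at F contains: D, F
Count = 2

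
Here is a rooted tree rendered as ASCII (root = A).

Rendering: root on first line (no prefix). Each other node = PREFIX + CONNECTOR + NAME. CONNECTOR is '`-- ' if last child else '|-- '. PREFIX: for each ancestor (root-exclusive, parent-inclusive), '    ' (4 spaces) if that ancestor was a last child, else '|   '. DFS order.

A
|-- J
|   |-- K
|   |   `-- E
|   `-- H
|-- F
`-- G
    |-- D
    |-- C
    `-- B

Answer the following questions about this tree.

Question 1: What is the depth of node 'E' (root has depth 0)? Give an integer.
Path from root to E: A -> J -> K -> E
Depth = number of edges = 3

Answer: 3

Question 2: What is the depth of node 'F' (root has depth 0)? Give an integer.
Path from root to F: A -> F
Depth = number of edges = 1

Answer: 1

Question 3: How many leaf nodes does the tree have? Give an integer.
Answer: 6

Derivation:
Leaves (nodes with no children): B, C, D, E, F, H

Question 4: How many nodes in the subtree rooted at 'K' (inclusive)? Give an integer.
Answer: 2

Derivation:
Subtree rooted at K contains: E, K
Count = 2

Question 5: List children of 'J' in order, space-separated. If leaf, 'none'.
Node J's children (from adjacency): K, H

Answer: K H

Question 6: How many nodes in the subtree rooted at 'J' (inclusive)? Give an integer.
Answer: 4

Derivation:
Subtree rooted at J contains: E, H, J, K
Count = 4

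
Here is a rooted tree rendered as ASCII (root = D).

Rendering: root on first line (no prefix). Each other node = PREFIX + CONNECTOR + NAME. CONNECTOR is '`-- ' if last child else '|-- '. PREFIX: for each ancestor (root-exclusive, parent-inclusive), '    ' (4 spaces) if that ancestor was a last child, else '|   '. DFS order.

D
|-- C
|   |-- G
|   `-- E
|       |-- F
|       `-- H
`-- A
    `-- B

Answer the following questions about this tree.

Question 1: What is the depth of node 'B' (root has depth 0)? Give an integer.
Path from root to B: D -> A -> B
Depth = number of edges = 2

Answer: 2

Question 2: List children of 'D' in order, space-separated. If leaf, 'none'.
Answer: C A

Derivation:
Node D's children (from adjacency): C, A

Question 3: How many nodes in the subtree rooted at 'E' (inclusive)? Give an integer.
Subtree rooted at E contains: E, F, H
Count = 3

Answer: 3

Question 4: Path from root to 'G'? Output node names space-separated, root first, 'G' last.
Answer: D C G

Derivation:
Walk down from root: D -> C -> G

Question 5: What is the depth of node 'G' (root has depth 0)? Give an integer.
Answer: 2

Derivation:
Path from root to G: D -> C -> G
Depth = number of edges = 2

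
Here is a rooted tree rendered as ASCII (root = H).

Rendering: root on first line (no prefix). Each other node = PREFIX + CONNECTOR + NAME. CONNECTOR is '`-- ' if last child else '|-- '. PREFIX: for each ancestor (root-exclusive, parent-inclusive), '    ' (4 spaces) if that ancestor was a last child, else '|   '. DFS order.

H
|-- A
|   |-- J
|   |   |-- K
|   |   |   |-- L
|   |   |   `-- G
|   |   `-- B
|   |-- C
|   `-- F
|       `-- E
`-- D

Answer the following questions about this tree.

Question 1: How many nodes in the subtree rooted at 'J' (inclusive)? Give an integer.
Answer: 5

Derivation:
Subtree rooted at J contains: B, G, J, K, L
Count = 5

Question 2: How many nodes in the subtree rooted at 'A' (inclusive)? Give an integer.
Answer: 9

Derivation:
Subtree rooted at A contains: A, B, C, E, F, G, J, K, L
Count = 9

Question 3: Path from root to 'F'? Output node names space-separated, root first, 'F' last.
Walk down from root: H -> A -> F

Answer: H A F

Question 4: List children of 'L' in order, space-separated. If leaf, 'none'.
Answer: none

Derivation:
Node L's children (from adjacency): (leaf)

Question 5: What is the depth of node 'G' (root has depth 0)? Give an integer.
Answer: 4

Derivation:
Path from root to G: H -> A -> J -> K -> G
Depth = number of edges = 4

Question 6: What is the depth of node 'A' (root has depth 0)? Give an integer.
Path from root to A: H -> A
Depth = number of edges = 1

Answer: 1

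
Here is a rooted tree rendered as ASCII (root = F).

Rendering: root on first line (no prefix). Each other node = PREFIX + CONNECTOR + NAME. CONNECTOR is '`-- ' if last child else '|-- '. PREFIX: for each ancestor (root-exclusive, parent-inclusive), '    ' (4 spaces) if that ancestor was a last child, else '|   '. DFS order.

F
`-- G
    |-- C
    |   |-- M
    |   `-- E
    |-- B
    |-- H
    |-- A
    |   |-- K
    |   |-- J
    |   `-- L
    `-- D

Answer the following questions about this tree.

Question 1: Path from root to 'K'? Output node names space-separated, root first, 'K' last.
Walk down from root: F -> G -> A -> K

Answer: F G A K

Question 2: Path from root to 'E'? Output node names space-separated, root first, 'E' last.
Walk down from root: F -> G -> C -> E

Answer: F G C E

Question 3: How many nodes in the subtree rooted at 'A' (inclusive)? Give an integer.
Answer: 4

Derivation:
Subtree rooted at A contains: A, J, K, L
Count = 4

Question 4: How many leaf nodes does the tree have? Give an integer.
Answer: 8

Derivation:
Leaves (nodes with no children): B, D, E, H, J, K, L, M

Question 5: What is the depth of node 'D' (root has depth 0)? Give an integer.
Path from root to D: F -> G -> D
Depth = number of edges = 2

Answer: 2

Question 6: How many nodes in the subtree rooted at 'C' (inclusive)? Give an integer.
Subtree rooted at C contains: C, E, M
Count = 3

Answer: 3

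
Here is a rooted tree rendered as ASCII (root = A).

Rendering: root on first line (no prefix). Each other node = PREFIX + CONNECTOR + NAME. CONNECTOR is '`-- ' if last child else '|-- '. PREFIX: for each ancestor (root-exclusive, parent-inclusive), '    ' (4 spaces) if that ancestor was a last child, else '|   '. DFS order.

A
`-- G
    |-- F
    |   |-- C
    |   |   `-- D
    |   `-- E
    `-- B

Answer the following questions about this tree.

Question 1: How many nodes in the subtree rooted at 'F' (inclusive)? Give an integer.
Answer: 4

Derivation:
Subtree rooted at F contains: C, D, E, F
Count = 4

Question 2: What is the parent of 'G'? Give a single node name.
Answer: A

Derivation:
Scan adjacency: G appears as child of A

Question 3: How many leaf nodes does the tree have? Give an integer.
Leaves (nodes with no children): B, D, E

Answer: 3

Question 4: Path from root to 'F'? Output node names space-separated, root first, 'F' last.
Answer: A G F

Derivation:
Walk down from root: A -> G -> F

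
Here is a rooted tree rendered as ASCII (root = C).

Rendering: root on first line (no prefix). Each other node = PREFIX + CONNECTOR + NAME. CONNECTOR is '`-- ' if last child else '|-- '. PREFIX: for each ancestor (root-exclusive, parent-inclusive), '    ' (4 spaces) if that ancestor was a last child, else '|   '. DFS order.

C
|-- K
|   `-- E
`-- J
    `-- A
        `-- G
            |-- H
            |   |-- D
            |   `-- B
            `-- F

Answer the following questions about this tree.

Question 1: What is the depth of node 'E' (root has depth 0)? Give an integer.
Answer: 2

Derivation:
Path from root to E: C -> K -> E
Depth = number of edges = 2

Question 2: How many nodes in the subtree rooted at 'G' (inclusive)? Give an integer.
Answer: 5

Derivation:
Subtree rooted at G contains: B, D, F, G, H
Count = 5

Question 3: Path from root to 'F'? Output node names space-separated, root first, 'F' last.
Answer: C J A G F

Derivation:
Walk down from root: C -> J -> A -> G -> F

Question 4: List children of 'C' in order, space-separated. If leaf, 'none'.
Answer: K J

Derivation:
Node C's children (from adjacency): K, J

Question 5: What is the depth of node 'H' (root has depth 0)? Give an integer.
Answer: 4

Derivation:
Path from root to H: C -> J -> A -> G -> H
Depth = number of edges = 4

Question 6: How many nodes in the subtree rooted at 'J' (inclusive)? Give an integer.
Subtree rooted at J contains: A, B, D, F, G, H, J
Count = 7

Answer: 7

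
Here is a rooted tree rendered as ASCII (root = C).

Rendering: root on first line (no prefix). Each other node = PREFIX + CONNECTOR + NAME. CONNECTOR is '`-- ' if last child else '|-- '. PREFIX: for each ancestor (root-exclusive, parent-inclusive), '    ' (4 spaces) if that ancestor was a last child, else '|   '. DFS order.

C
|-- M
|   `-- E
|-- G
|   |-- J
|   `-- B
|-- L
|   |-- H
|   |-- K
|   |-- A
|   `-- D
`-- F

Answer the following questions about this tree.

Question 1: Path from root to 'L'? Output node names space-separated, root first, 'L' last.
Answer: C L

Derivation:
Walk down from root: C -> L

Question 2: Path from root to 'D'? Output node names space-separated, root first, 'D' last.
Answer: C L D

Derivation:
Walk down from root: C -> L -> D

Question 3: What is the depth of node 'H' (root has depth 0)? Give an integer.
Answer: 2

Derivation:
Path from root to H: C -> L -> H
Depth = number of edges = 2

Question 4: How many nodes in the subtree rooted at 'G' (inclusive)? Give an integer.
Subtree rooted at G contains: B, G, J
Count = 3

Answer: 3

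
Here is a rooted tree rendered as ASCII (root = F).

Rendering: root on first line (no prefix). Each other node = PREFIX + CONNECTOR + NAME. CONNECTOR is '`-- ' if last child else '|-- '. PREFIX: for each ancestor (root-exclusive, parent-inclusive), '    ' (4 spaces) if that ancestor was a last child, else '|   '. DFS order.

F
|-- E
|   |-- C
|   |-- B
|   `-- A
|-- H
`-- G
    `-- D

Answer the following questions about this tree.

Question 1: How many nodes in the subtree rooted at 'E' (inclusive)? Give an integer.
Answer: 4

Derivation:
Subtree rooted at E contains: A, B, C, E
Count = 4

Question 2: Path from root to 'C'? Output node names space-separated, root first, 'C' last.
Walk down from root: F -> E -> C

Answer: F E C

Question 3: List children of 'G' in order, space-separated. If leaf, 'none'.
Answer: D

Derivation:
Node G's children (from adjacency): D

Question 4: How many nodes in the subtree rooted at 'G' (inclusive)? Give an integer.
Answer: 2

Derivation:
Subtree rooted at G contains: D, G
Count = 2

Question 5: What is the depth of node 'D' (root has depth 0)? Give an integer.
Path from root to D: F -> G -> D
Depth = number of edges = 2

Answer: 2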